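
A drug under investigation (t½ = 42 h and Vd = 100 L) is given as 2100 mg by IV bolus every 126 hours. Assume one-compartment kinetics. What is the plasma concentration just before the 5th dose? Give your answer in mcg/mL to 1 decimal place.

f = (1/2)^(τ/t½) = (1/2)^(126/42) ≈ 0.1250.
C₀ = D/Vd = 2100/100 ≈ 21.000 mcg/mL.
Before the 5th dose, 4 doses have been given. Superposition: Cmin = C₀·(f + f² + … + f^4).
≈ 21.000 × (0.1250 + 0.0156 + 0.0020 + 0.0002) ≈ 21.000 × 0.1428 ≈ 2.999 mcg/mL.

3.0 mcg/mL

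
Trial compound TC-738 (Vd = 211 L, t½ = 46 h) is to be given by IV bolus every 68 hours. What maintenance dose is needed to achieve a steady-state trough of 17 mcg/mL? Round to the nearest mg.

6407 mg

τ/t½ = 68/46 ≈ 1.4783, so f = (1/2)^(68/46) ≈ 0.358921.
Cmin,ss = (D/Vd)·f/(1−f), so D = Cmin,ss·Vd·(1−f)/f.
D = 17 × 211 × (1−f)/f ≈ 17 × 211 × 1.78613 ≈ 6406.85 mg.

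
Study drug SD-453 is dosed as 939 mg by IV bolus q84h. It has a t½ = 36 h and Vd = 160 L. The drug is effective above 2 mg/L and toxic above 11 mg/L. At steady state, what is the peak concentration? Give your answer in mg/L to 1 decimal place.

7.3 mg/L

k = ln2/t½ = ln2/36 ≈ 0.019254 h⁻¹; fraction remaining f = e^(−kτ) = e^(−0.019254×84) ≈ 0.1984.
At steady state, accumulation factor R = 1/(1 − e^(−kτ)) ≈ 1.2475.
Each bolus raises the concentration by D/Vd = 939/160 ≈ 5.869 mg/L.
Steady-state peak Cmax,ss = C₀·R ≈ 5.869 × 1.2475 ≈ 7.322 mg/L.
Peak 7.3 mg/L vs MTC 11 mg/L: below toxic threshold.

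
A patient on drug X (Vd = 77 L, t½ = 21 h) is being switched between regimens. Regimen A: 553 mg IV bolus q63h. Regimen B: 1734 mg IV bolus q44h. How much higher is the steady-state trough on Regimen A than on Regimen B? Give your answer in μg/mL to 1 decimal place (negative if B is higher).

Regimen A: f = (1/2)^(63/21) ≈ 0.1250; Cmin,ss = (553/77)·f/(1−f) ≈ 1.026 μg/mL.
Regimen B: f = (1/2)^(44/21) ≈ 0.2340; Cmin,ss = (1734/77)·f/(1−f) ≈ 6.879 μg/mL.
Difference ≈ 1.026 − 6.879 ≈ -5.853 μg/mL.

-5.9 μg/mL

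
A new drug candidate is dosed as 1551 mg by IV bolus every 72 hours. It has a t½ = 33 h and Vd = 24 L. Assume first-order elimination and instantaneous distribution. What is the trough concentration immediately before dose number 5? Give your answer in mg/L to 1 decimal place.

18.2 mg/L

f = (1/2)^(τ/t½) = (1/2)^(72/33) ≈ 0.2204.
C₀ = D/Vd = 1551/24 ≈ 64.625 mg/L.
Before the 5th dose, 4 doses have been given. Superposition: Cmin = C₀·(f + f² + … + f^4).
≈ 64.625 × (0.2204 + 0.0486 + 0.0107 + 0.0024) ≈ 64.625 × 0.2821 ≈ 18.231 mg/L.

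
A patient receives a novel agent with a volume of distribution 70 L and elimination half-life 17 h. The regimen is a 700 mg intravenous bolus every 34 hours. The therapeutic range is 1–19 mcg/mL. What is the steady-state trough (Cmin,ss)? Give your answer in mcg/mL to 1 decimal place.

3.3 mcg/mL

τ = 34 h = 2 half-lives, so f = (1/2)^2 = 0.25.
Accumulation ratio R = 1/(1 − f) = 1/0.75 = 4/3.
Single-dose peak C₀ = D/Vd = 700/70 = 10 mcg/mL.
Steady-state peak Cmax,ss = C₀·R = 10 × 4/3 ≈ 13.333 mcg/mL.
Steady-state trough Cmin,ss = Cmax,ss·f ≈ 13.333 × 0.25 ≈ 3.333 mcg/mL.
Trough 3.3 mcg/mL vs MEC 1 mcg/mL: adequate.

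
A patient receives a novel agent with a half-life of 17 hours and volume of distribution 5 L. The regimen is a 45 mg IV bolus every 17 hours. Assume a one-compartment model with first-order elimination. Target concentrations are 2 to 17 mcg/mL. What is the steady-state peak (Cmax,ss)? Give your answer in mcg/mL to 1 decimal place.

τ = 17 h = 1 half-life, so f = (1/2)^1 = 0.5.
Accumulation ratio R = 1/(1 − f) = 1/0.5 = 2/1.
Single-dose peak C₀ = D/Vd = 45/5 = 9 mcg/mL.
Steady-state peak Cmax,ss = C₀·R = 9 × 2/1 ≈ 18.000 mcg/mL.
Peak 18.0 mcg/mL vs MTC 17 mcg/mL: exceeds toxic threshold.

18.0 mcg/mL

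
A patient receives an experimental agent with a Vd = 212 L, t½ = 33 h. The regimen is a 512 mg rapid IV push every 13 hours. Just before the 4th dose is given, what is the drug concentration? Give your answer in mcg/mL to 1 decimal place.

4.3 mcg/mL

f = (1/2)^(τ/t½) = (1/2)^(13/33) ≈ 0.7610.
C₀ = D/Vd = 512/212 ≈ 2.415 mcg/mL.
Before the 4th dose, 3 doses have been given. Superposition: Cmin = C₀·(f + f² + … + f^3).
≈ 2.415 × (0.7610 + 0.5791 + 0.4407) ≈ 2.415 × 1.7808 ≈ 4.301 mcg/mL.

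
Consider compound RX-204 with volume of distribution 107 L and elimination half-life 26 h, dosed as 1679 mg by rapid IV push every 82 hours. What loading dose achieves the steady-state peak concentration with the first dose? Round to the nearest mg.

1892 mg

f = (1/2)^(82/26) ≈ 0.112356; accumulation ratio R = 1/(1−f) ≈ 1.12658.
Loading dose to hit Cmax,ss on first dose: D_load = D_maint·R ≈ 1679 × 1.12658 ≈ 1891.53 mg.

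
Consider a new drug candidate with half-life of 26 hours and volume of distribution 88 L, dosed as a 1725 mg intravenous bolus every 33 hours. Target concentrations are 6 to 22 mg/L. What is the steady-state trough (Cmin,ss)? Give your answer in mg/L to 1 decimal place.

k = ln2/t½ = ln2/26 ≈ 0.026660 h⁻¹; fraction remaining f = e^(−kτ) = e^(−0.026660×33) ≈ 0.4149.
Single-dose peak C₀ = D/Vd = 1725/88 ≈ 19.602 mg/L.
Steady-state trough Cmin,ss = C₀·f/(1−f) ≈ 19.602 × 0.4149/0.5851 ≈ 13.900 mg/L.
Trough 13.9 mg/L vs MEC 6 mg/L: adequate.

13.9 mg/L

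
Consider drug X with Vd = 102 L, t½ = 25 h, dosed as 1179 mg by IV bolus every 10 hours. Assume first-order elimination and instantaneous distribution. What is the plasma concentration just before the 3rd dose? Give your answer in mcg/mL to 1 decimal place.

15.4 mcg/mL

f = (1/2)^(τ/t½) = (1/2)^(10/25) ≈ 0.7579.
C₀ = D/Vd = 1179/102 ≈ 11.559 mcg/mL.
Before the 3rd dose, 2 doses have been given. Superposition: Cmin = C₀·(f + f²).
≈ 11.559 × (0.7579 + 0.5744) ≈ 11.559 × 1.3323 ≈ 15.400 mcg/mL.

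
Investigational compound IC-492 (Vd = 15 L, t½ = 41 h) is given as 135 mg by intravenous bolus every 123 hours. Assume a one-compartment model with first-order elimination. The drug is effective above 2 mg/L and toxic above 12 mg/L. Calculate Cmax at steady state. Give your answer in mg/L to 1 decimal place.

10.3 mg/L

The dosing interval is 3 half-lives, so f = 2^(−3) = 0.125.
Accumulation ratio R = 1/(1 − f) = 1/0.875 = 8/7.
Single-dose peak C₀ = D/Vd = 135/15 = 9 mg/L.
Steady-state peak Cmax,ss = C₀·R = 9 × 8/7 ≈ 10.286 mg/L.
Peak 10.3 mg/L vs MTC 12 mg/L: below toxic threshold.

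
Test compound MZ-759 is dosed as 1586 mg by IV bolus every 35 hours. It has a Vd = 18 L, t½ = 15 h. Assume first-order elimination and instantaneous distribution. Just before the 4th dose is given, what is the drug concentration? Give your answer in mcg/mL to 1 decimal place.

21.6 mcg/mL

f = (1/2)^(τ/t½) = (1/2)^(35/15) ≈ 0.1984.
C₀ = D/Vd = 1586/18 ≈ 88.111 mcg/mL.
Before the 4th dose, 3 doses have been given. Superposition: Cmin = C₀·(f + f² + … + f^3).
≈ 88.111 × (0.1984 + 0.0394 + 0.0078) ≈ 88.111 × 0.2456 ≈ 21.640 mcg/mL.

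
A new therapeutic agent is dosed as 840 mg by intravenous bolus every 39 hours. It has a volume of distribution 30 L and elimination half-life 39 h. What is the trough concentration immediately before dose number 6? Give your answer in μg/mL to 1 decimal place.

f = (1/2)^(τ/t½) = (1/2)^(39/39) ≈ 0.5000.
C₀ = D/Vd = 840/30 ≈ 28.000 μg/mL.
Before the 6th dose, 5 doses have been given. Superposition: Cmin = C₀·(f + f² + … + f^5).
≈ 28.000 × (0.5000 + 0.2500 + 0.1250 + 0.0625 + 0.0313) ≈ 28.000 × 0.9688 ≈ 27.126 μg/mL.

27.1 μg/mL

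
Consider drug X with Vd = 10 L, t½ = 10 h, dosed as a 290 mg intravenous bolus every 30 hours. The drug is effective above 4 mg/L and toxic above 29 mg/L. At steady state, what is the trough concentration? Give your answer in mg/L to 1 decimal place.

4.1 mg/L

τ = 30 h = 3 half-lives, so f = (1/2)^3 = 0.125.
Accumulation ratio R = 1/(1 − f) = 1/0.875 = 8/7.
Single-dose peak C₀ = D/Vd = 290/10 = 29 mg/L.
Steady-state peak Cmax,ss = C₀·R = 29 × 8/7 ≈ 33.143 mg/L.
Steady-state trough Cmin,ss = Cmax,ss·f ≈ 33.143 × 0.125 ≈ 4.143 mg/L.
Trough 4.1 mg/L vs MEC 4 mg/L: adequate.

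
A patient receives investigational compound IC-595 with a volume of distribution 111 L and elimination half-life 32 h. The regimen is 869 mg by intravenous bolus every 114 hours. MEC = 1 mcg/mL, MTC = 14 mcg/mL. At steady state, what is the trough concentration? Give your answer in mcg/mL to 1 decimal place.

0.7 mcg/mL

k = ln2/t½ = ln2/32 ≈ 0.021661 h⁻¹; fraction remaining f = e^(−kτ) = e^(−0.021661×114) ≈ 0.0846.
Each bolus raises the concentration by D/Vd = 869/111 ≈ 7.829 mcg/mL.
Steady-state trough Cmin,ss = C₀·f/(1−f) ≈ 7.829 × 0.0846/0.9154 ≈ 0.724 mcg/mL.
Trough 0.7 mcg/mL vs MEC 1 mcg/mL: subtherapeutic.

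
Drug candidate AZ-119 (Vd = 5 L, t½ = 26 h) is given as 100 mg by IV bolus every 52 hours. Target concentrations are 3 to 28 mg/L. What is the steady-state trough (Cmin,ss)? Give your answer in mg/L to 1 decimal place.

6.7 mg/L

τ = 52 h = 2 half-lives, so f = (1/2)^2 = 0.25.
At steady state, R = 1/(1 − 0.25) = 4/3.
Single-dose peak C₀ = D/Vd = 100/5 = 20 mg/L.
Steady-state peak Cmax,ss = C₀·R = 20 × 4/3 ≈ 26.667 mg/L.
Steady-state trough Cmin,ss = Cmax,ss·f ≈ 26.667 × 0.25 ≈ 6.667 mg/L.
Trough 6.7 mg/L vs MEC 3 mg/L: adequate.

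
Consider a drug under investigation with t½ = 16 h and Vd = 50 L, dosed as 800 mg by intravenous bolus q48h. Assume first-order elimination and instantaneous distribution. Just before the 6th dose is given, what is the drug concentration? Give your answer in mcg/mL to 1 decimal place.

f = (1/2)^(τ/t½) = (1/2)^(48/16) ≈ 0.1250.
C₀ = D/Vd = 800/50 ≈ 16.000 mcg/mL.
Before the 6th dose, 5 doses have been given. Superposition: Cmin = C₀·(f + f² + … + f^5).
≈ 16.000 × (0.1250 + 0.0156 + 0.0020 + 0.0002 + 0.0000) ≈ 16.000 × 0.1428 ≈ 2.285 mcg/mL.

2.3 mcg/mL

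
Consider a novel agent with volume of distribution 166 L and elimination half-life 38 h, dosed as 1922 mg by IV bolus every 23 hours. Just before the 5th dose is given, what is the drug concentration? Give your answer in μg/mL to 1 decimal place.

f = (1/2)^(τ/t½) = (1/2)^(23/38) ≈ 0.6574.
C₀ = D/Vd = 1922/166 ≈ 11.578 μg/mL.
Before the 5th dose, 4 doses have been given. Superposition: Cmin = C₀·(f + f² + … + f^4).
≈ 11.578 × (0.6574 + 0.4322 + 0.2841 + 0.1868) ≈ 11.578 × 1.5605 ≈ 18.067 μg/mL.

18.1 μg/mL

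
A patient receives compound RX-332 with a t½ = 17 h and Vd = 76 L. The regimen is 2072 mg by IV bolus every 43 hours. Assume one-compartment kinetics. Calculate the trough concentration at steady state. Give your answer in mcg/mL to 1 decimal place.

5.7 mcg/mL

k = ln2/t½ = ln2/17 ≈ 0.040773 h⁻¹; fraction remaining f = e^(−kτ) = e^(−0.040773×43) ≈ 0.1732.
Accumulation ratio R = 1/(1 − f) ≈ 1/0.8268 ≈ 1.2095.
Single-dose peak C₀ = D/Vd = 2072/76 ≈ 27.263 mcg/mL.
Cmax,ss = C₀/(1 − f) ≈ 27.263/0.8268 ≈ 32.974 mcg/mL.
One interval later, Cmin,ss = Cmax,ss·e^(−kτ) ≈ 32.974 × 0.1732 ≈ 5.711 mcg/mL.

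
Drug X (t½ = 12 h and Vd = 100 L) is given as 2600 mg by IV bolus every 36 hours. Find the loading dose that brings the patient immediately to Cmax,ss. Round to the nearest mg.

f = (1/2)^(36/12) ≈ 0.125000; accumulation ratio R = 1/(1−f) ≈ 1.14286.
Loading dose to hit Cmax,ss on first dose: D_load = D_maint·R ≈ 2600 × 1.14286 ≈ 2971.44 mg.

2971 mg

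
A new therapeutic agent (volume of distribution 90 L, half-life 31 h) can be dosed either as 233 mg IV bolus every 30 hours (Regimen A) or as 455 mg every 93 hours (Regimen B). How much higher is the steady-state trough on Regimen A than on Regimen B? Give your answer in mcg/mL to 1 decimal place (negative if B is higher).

2.0 mcg/mL

Regimen A: f = (1/2)^(30/31) ≈ 0.5113; Cmin,ss = (233/90)·f/(1−f) ≈ 2.709 mcg/mL.
Regimen B: f = (1/2)^(93/31) ≈ 0.1250; Cmin,ss = (455/90)·f/(1−f) ≈ 0.722 mcg/mL.
Difference ≈ 2.709 − 0.722 ≈ 1.987 mcg/mL.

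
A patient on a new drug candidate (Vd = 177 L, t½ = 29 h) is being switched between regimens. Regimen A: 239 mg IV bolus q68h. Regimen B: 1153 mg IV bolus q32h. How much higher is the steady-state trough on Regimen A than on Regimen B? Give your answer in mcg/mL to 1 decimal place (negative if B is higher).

-5.3 mcg/mL

Regimen A: f = (1/2)^(68/29) ≈ 0.1969; Cmin,ss = (239/177)·f/(1−f) ≈ 0.331 mcg/mL.
Regimen B: f = (1/2)^(32/29) ≈ 0.4654; Cmin,ss = (1153/177)·f/(1−f) ≈ 5.671 mcg/mL.
Difference ≈ 0.331 − 5.671 ≈ -5.340 mcg/mL.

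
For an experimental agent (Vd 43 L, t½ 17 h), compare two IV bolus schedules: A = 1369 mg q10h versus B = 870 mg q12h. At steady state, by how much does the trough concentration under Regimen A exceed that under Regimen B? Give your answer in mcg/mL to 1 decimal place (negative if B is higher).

Regimen A: f = (1/2)^(10/17) ≈ 0.6652; Cmin,ss = (1369/43)·f/(1−f) ≈ 63.256 mcg/mL.
Regimen B: f = (1/2)^(12/17) ≈ 0.6131; Cmin,ss = (870/43)·f/(1−f) ≈ 32.061 mcg/mL.
Difference ≈ 63.256 − 32.061 ≈ 31.195 mcg/mL.

31.2 mcg/mL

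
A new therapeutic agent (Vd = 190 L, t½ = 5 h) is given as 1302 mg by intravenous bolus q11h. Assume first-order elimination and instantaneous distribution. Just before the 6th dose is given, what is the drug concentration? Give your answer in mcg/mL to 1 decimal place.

f = (1/2)^(τ/t½) = (1/2)^(11/5) ≈ 0.2176.
C₀ = D/Vd = 1302/190 ≈ 6.853 mcg/mL.
Before the 6th dose, 5 doses have been given. Superposition: Cmin = C₀·(f + f² + … + f^5).
≈ 6.853 × (0.2176 + 0.0473 + 0.0103 + 0.0022 + 0.0005) ≈ 6.853 × 0.2779 ≈ 1.904 mcg/mL.

1.9 mcg/mL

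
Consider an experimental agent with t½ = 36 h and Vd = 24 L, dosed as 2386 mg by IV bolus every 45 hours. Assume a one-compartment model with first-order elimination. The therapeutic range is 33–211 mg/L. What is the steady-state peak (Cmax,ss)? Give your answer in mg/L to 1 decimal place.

k = ln2/t½ = ln2/36 ≈ 0.019254 h⁻¹; fraction remaining f = e^(−kτ) = e^(−0.019254×45) ≈ 0.4204.
Accumulation ratio R = 1/(1 − f) ≈ 1/0.5796 ≈ 1.7253.
Each bolus raises the concentration by D/Vd = 2386/24 ≈ 99.417 mg/L.
Steady-state peak Cmax,ss = C₀·R ≈ 99.417 × 1.7253 ≈ 171.524 mg/L.
Peak 171.5 mg/L vs MTC 211 mg/L: below toxic threshold.

171.5 mg/L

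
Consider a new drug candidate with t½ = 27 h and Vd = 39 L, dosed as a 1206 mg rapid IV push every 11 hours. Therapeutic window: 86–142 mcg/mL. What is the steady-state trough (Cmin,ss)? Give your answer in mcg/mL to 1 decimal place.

τ/t½ = 11/27 ≈ 0.40741, so fraction remaining f = (1/2)^(11/27) ≈ 0.7540.
At steady state, accumulation factor R = 1/(1 − e^(−kτ)) ≈ 4.0650.
Single-dose peak C₀ = D/Vd = 1206/39 ≈ 30.923 mcg/mL.
Steady-state peak Cmax,ss = C₀·R ≈ 30.923 × 4.0650 ≈ 125.702 mcg/mL.
Steady-state trough Cmin,ss = Cmax,ss·f ≈ 125.702 × 0.7540 ≈ 94.779 mcg/mL.
Trough 94.8 mcg/mL vs MEC 86 mcg/mL: adequate.

94.8 mcg/mL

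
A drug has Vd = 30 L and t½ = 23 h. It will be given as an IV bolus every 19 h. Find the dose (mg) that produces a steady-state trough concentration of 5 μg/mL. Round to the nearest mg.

τ/t½ = 19/23 ≈ 0.82609, so f = (1/2)^(19/23) ≈ 0.564057.
Cmin,ss = (D/Vd)·f/(1−f), so D = Cmin,ss·Vd·(1−f)/f.
D = 5 × 30 × (1−f)/f ≈ 5 × 30 × 0.77287 ≈ 115.93 mg.

116 mg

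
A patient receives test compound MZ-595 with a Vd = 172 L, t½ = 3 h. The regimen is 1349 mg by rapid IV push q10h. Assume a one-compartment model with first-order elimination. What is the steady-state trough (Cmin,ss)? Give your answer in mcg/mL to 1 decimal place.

k = ln2/t½ = ln2/3 ≈ 0.231049 h⁻¹; fraction remaining f = e^(−kτ) = e^(−0.231049×10) ≈ 0.0992.
Each bolus raises the concentration by D/Vd = 1349/172 ≈ 7.843 mcg/mL.
Steady-state trough Cmin,ss = C₀·f/(1−f) ≈ 7.843 × 0.0992/0.9008 ≈ 0.864 mcg/mL.

0.9 mcg/mL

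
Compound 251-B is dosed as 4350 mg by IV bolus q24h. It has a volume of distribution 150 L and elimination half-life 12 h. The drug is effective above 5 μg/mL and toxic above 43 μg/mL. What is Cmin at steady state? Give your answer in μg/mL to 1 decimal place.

τ = 24 h = 2 half-lives, so f = (1/2)^2 = 0.25.
At steady state, R = 1/(1 − 0.25) = 4/3.
Single-dose peak C₀ = D/Vd = 4350/150 = 29 μg/mL.
Steady-state peak Cmax,ss = C₀·R = 29 × 4/3 ≈ 38.667 μg/mL.
Steady-state trough Cmin,ss = Cmax,ss·f ≈ 38.667 × 0.25 ≈ 9.667 μg/mL.
Trough 9.7 μg/mL vs MEC 5 μg/mL: adequate.

9.7 μg/mL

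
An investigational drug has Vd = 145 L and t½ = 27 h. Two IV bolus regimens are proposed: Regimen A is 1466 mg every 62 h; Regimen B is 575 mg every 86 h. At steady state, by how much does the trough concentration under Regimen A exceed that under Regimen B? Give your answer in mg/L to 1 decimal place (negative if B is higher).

Regimen A: f = (1/2)^(62/27) ≈ 0.2036; Cmin,ss = (1466/145)·f/(1−f) ≈ 2.585 mg/L.
Regimen B: f = (1/2)^(86/27) ≈ 0.1099; Cmin,ss = (575/145)·f/(1−f) ≈ 0.490 mg/L.
Difference ≈ 2.585 − 0.490 ≈ 2.095 mg/L.

2.1 mg/L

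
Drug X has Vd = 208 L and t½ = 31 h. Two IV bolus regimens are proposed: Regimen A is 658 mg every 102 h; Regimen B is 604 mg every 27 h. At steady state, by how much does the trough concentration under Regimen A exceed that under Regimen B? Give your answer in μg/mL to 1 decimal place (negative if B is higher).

-3.1 μg/mL

Regimen A: f = (1/2)^(102/31) ≈ 0.1022; Cmin,ss = (658/208)·f/(1−f) ≈ 0.360 μg/mL.
Regimen B: f = (1/2)^(27/31) ≈ 0.5468; Cmin,ss = (604/208)·f/(1−f) ≈ 3.504 μg/mL.
Difference ≈ 0.360 − 3.504 ≈ -3.144 μg/mL.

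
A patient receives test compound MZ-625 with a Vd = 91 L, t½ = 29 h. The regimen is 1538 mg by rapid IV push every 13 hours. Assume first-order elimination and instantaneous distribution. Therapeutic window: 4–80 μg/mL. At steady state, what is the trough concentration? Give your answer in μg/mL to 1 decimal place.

46.4 μg/mL

k = ln2/t½ = ln2/29 ≈ 0.023902 h⁻¹; fraction remaining f = e^(−kτ) = e^(−0.023902×13) ≈ 0.7329.
Accumulation ratio R = 1/(1 − f) ≈ 1/0.2671 ≈ 3.7439.
Each bolus raises the concentration by D/Vd = 1538/91 ≈ 16.901 μg/mL.
Steady-state peak Cmax,ss = C₀·R ≈ 16.901 × 3.7439 ≈ 63.276 μg/mL.
One interval later, Cmin,ss = Cmax,ss·e^(−kτ) ≈ 63.276 × 0.7329 ≈ 46.375 μg/mL.
Trough 46.4 μg/mL vs MEC 4 μg/mL: adequate.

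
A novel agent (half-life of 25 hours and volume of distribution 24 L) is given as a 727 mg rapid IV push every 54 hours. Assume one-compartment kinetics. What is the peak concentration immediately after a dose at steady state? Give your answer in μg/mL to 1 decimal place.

39.0 μg/mL

τ/t½ = 54/25 ≈ 2.16, so fraction remaining f = (1/2)^(54/25) ≈ 0.2238.
Accumulation ratio R = 1/(1 − f) ≈ 1/0.7762 ≈ 1.2883.
Each bolus raises the concentration by D/Vd = 727/24 ≈ 30.292 μg/mL.
Steady-state peak Cmax,ss = C₀·R ≈ 30.292 × 1.2883 ≈ 39.025 μg/mL.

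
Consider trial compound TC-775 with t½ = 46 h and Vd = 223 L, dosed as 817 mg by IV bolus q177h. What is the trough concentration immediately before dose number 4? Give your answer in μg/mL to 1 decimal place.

f = (1/2)^(τ/t½) = (1/2)^(177/46) ≈ 0.0695.
C₀ = D/Vd = 817/223 ≈ 3.664 μg/mL.
Before the 4th dose, 3 doses have been given. Superposition: Cmin = C₀·(f + f² + … + f^3).
≈ 3.664 × (0.0695 + 0.0048 + 0.0003) ≈ 3.664 × 0.0746 ≈ 0.273 μg/mL.

0.3 μg/mL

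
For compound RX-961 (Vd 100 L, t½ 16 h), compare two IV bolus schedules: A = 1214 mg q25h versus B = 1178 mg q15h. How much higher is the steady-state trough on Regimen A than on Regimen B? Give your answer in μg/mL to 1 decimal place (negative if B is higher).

-6.7 μg/mL

Regimen A: f = (1/2)^(25/16) ≈ 0.3386; Cmin,ss = (1214/100)·f/(1−f) ≈ 6.215 μg/mL.
Regimen B: f = (1/2)^(15/16) ≈ 0.5221; Cmin,ss = (1178/100)·f/(1−f) ≈ 12.870 μg/mL.
Difference ≈ 6.215 − 12.870 ≈ -6.655 μg/mL.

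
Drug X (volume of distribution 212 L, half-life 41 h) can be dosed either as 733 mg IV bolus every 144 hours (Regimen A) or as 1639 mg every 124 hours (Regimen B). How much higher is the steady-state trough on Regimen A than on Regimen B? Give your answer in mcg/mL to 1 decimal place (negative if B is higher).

Regimen A: f = (1/2)^(144/41) ≈ 0.0876; Cmin,ss = (733/212)·f/(1−f) ≈ 0.332 mcg/mL.
Regimen B: f = (1/2)^(124/41) ≈ 0.1229; Cmin,ss = (1639/212)·f/(1−f) ≈ 1.083 mcg/mL.
Difference ≈ 0.332 − 1.083 ≈ -0.751 mcg/mL.

-0.8 mcg/mL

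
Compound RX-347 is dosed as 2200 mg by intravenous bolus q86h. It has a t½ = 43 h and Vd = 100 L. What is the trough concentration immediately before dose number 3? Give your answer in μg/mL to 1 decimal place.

6.9 μg/mL

f = (1/2)^(τ/t½) = (1/2)^(86/43) ≈ 0.2500.
C₀ = D/Vd = 2200/100 ≈ 22.000 μg/mL.
Before the 3rd dose, 2 doses have been given. Superposition: Cmin = C₀·(f + f²).
≈ 22.000 × (0.2500 + 0.0625) ≈ 22.000 × 0.3125 ≈ 6.875 μg/mL.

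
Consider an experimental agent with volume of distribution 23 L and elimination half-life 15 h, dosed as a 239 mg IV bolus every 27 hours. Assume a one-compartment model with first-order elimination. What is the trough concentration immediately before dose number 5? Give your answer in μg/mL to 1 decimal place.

4.2 μg/mL

f = (1/2)^(τ/t½) = (1/2)^(27/15) ≈ 0.2872.
C₀ = D/Vd = 239/23 ≈ 10.391 μg/mL.
Before the 5th dose, 4 doses have been given. Superposition: Cmin = C₀·(f + f² + … + f^4).
≈ 10.391 × (0.2872 + 0.0825 + 0.0237 + 0.0068) ≈ 10.391 × 0.4002 ≈ 4.158 μg/mL.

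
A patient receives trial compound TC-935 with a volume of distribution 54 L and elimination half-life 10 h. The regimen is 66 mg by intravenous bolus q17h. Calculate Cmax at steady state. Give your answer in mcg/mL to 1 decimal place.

1.8 mcg/mL

k = ln2/t½ = ln2/10 ≈ 0.069315 h⁻¹; fraction remaining f = e^(−kτ) = e^(−0.069315×17) ≈ 0.3078.
Accumulation ratio R = 1/(1 − f) ≈ 1/0.6922 ≈ 1.4447.
Each bolus raises the concentration by D/Vd = 66/54 ≈ 1.222 mcg/mL.
Steady-state peak Cmax,ss = C₀·R ≈ 1.222 × 1.4447 ≈ 1.765 mcg/mL.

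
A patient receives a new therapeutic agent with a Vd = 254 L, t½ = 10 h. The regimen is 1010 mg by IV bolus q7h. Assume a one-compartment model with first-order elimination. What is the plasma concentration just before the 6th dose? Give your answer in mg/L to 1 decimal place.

f = (1/2)^(τ/t½) = (1/2)^(7/10) ≈ 0.6156.
C₀ = D/Vd = 1010/254 ≈ 3.976 mg/L.
Before the 6th dose, 5 doses have been given. Superposition: Cmin = C₀·(f + f² + … + f^5).
≈ 3.976 × (0.6156 + 0.3790 + 0.2333 + 0.1436 + 0.0884) ≈ 3.976 × 1.4599 ≈ 5.805 mg/L.

5.8 mg/L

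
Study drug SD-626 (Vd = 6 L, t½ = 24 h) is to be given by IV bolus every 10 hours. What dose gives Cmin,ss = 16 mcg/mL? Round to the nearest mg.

τ/t½ = 10/24 ≈ 0.41667, so f = (1/2)^(10/24) ≈ 0.749154.
Cmin,ss = (D/Vd)·f/(1−f), so D = Cmin,ss·Vd·(1−f)/f.
D = 16 × 6 × (1−f)/f ≈ 16 × 6 × 0.33484 ≈ 32.14 mg.

32 mg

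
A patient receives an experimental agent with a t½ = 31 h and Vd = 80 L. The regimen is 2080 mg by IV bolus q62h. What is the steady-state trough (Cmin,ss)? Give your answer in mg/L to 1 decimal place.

The dosing interval is 2 half-lives, so f = 2^(−2) = 0.25.
At steady state, R = 1/(1 − 0.25) = 4/3.
Single-dose peak C₀ = D/Vd = 2080/80 = 26 mg/L.
Steady-state peak Cmax,ss = C₀·R = 26 × 4/3 ≈ 34.667 mg/L.
Steady-state trough Cmin,ss = Cmax,ss·f ≈ 34.667 × 0.25 ≈ 8.667 mg/L.

8.7 mg/L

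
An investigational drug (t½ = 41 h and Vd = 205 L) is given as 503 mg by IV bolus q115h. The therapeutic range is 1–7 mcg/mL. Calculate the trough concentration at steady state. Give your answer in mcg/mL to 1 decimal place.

0.4 mcg/mL

Over one 115-h interval, 115/41 ≈ 2.8049 half-lives elapse, leaving f ≈ 0.1431 of each dose.
Accumulation ratio R = 1/(1 − f) ≈ 1/0.8569 ≈ 1.1670.
Single-dose peak C₀ = D/Vd = 503/205 ≈ 2.454 mcg/mL.
Cmax,ss = C₀/(1 − f) ≈ 2.454/0.8569 ≈ 2.864 mcg/mL.
One interval later, Cmin,ss = Cmax,ss·e^(−kτ) ≈ 2.864 × 0.1431 ≈ 0.410 mcg/mL.
Trough 0.4 mcg/mL vs MEC 1 mcg/mL: subtherapeutic.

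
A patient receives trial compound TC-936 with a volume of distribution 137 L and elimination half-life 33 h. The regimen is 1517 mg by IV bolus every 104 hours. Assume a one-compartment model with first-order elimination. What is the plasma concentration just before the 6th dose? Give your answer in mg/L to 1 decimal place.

1.4 mg/L

f = (1/2)^(τ/t½) = (1/2)^(104/33) ≈ 0.1125.
C₀ = D/Vd = 1517/137 ≈ 11.073 mg/L.
Before the 6th dose, 5 doses have been given. Superposition: Cmin = C₀·(f + f² + … + f^5).
≈ 11.073 × (0.1125 + 0.0127 + 0.0014 + 0.0002 + 0.0000) ≈ 11.073 × 0.1268 ≈ 1.404 mg/L.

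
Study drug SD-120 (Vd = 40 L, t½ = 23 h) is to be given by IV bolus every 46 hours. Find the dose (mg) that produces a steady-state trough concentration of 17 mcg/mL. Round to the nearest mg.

2040 mg

τ/t½ = 46/23 ≈ 2, so f = (1/2)^(46/23) ≈ 0.250000.
Cmin,ss = (D/Vd)·f/(1−f), so D = Cmin,ss·Vd·(1−f)/f.
D = 17 × 40 × (1−f)/f ≈ 17 × 40 × 3.00000 ≈ 2040.00 mg.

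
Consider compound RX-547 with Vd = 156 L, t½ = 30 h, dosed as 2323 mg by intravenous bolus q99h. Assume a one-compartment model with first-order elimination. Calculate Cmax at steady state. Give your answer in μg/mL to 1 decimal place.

τ/t½ = 99/30 ≈ 3.3, so fraction remaining f = (1/2)^(99/30) ≈ 0.1015.
At steady state, accumulation factor R = 1/(1 − e^(−kτ)) ≈ 1.1130.
Each bolus raises the concentration by D/Vd = 2323/156 ≈ 14.891 μg/mL.
Steady-state peak Cmax,ss = C₀·R ≈ 14.891 × 1.1130 ≈ 16.574 μg/mL.

16.6 μg/mL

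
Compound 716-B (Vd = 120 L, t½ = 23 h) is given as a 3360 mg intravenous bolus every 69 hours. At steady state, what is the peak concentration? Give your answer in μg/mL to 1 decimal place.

τ = 69 h = 3 half-lives, so f = (1/2)^3 = 0.125.
At steady state, R = 1/(1 − 0.125) = 8/7.
Single-dose peak C₀ = D/Vd = 3360/120 = 28 μg/mL.
Steady-state peak Cmax,ss = C₀·R = 28 × 8/7 ≈ 32.000 μg/mL.

32.0 μg/mL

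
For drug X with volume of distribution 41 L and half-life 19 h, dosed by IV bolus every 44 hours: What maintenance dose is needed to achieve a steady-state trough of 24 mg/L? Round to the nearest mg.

3915 mg

τ/t½ = 44/19 ≈ 2.3158, so f = (1/2)^(44/19) ≈ 0.200853.
Cmin,ss = (D/Vd)·f/(1−f), so D = Cmin,ss·Vd·(1−f)/f.
D = 24 × 41 × (1−f)/f ≈ 24 × 41 × 3.97877 ≈ 3915.11 mg.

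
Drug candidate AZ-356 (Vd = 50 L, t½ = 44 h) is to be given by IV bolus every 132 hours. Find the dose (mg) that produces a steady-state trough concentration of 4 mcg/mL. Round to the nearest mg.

1400 mg

τ/t½ = 132/44 ≈ 3, so f = (1/2)^(132/44) ≈ 0.125000.
Cmin,ss = (D/Vd)·f/(1−f), so D = Cmin,ss·Vd·(1−f)/f.
D = 4 × 50 × (1−f)/f ≈ 4 × 50 × 7.00000 ≈ 1400.00 mg.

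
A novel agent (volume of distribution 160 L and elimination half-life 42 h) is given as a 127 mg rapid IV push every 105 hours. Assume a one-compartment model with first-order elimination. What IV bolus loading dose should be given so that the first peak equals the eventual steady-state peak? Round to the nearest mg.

f = (1/2)^(105/42) ≈ 0.176777; accumulation ratio R = 1/(1−f) ≈ 1.21474.
Loading dose to hit Cmax,ss on first dose: D_load = D_maint·R ≈ 127 × 1.21474 ≈ 154.27 mg.

154 mg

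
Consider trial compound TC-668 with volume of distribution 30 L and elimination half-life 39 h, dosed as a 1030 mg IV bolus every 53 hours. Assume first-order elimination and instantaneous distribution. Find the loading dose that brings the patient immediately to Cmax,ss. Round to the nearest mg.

f = (1/2)^(53/39) ≈ 0.389859; accumulation ratio R = 1/(1−f) ≈ 1.63897.
Loading dose to hit Cmax,ss on first dose: D_load = D_maint·R ≈ 1030 × 1.63897 ≈ 1688.14 mg.

1688 mg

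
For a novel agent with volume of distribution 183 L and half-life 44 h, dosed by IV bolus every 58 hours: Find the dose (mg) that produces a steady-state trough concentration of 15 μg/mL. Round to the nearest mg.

4100 mg

τ/t½ = 58/44 ≈ 1.3182, so f = (1/2)^(58/44) ≈ 0.401040.
Cmin,ss = (D/Vd)·f/(1−f), so D = Cmin,ss·Vd·(1−f)/f.
D = 15 × 183 × (1−f)/f ≈ 15 × 183 × 1.49352 ≈ 4099.71 mg.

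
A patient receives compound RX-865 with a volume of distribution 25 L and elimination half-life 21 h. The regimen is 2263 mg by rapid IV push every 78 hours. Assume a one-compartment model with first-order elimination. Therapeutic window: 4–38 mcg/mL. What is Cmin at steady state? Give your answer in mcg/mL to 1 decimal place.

7.5 mcg/mL

Over one 78-h interval, 78/21 ≈ 3.7143 half-lives elapse, leaving f ≈ 0.0762 of each dose.
At steady state, accumulation factor R = 1/(1 − e^(−kτ)) ≈ 1.0825.
Single-dose peak C₀ = D/Vd = 2263/25 ≈ 90.520 mcg/mL.
Cmax,ss = C₀/(1 − f) ≈ 90.520/0.9238 ≈ 97.987 mcg/mL.
One interval later, Cmin,ss = Cmax,ss·e^(−kτ) ≈ 97.987 × 0.0762 ≈ 7.467 mcg/mL.
Trough 7.5 mcg/mL vs MEC 4 mcg/mL: adequate.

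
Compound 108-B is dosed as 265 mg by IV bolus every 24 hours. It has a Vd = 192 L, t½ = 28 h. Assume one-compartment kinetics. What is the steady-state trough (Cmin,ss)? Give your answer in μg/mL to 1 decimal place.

1.7 μg/mL

τ/t½ = 24/28 ≈ 0.85714, so fraction remaining f = (1/2)^(24/28) ≈ 0.5520.
Single-dose peak C₀ = D/Vd = 265/192 ≈ 1.380 μg/mL.
Steady-state trough Cmin,ss = C₀·f/(1−f) ≈ 1.380 × 0.5520/0.4480 ≈ 1.700 μg/mL.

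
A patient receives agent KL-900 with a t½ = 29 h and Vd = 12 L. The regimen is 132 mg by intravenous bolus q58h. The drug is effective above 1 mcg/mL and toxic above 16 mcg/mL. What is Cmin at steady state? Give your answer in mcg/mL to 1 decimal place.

τ = 58 h = 2 half-lives, so f = (1/2)^2 = 0.25.
At steady state, R = 1/(1 − 0.25) = 4/3.
Single-dose peak C₀ = D/Vd = 132/12 = 11 mcg/mL.
Steady-state peak Cmax,ss = C₀·R = 11 × 4/3 ≈ 14.667 mcg/mL.
Steady-state trough Cmin,ss = Cmax,ss·f ≈ 14.667 × 0.25 ≈ 3.667 mcg/mL.
Trough 3.7 mcg/mL vs MEC 1 mcg/mL: adequate.

3.7 mcg/mL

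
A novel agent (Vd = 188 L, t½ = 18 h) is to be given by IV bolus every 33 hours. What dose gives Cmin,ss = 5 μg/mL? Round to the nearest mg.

τ/t½ = 33/18 ≈ 1.8333, so f = (1/2)^(33/18) ≈ 0.280616.
Cmin,ss = (D/Vd)·f/(1−f), so D = Cmin,ss·Vd·(1−f)/f.
D = 5 × 188 × (1−f)/f ≈ 5 × 188 × 2.56359 ≈ 2409.77 mg.

2410 mg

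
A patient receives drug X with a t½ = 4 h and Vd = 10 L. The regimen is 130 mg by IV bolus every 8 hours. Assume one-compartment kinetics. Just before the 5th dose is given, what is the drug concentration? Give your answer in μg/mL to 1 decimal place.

4.3 μg/mL

f = (1/2)^(τ/t½) = (1/2)^(8/4) ≈ 0.2500.
C₀ = D/Vd = 130/10 ≈ 13.000 μg/mL.
Before the 5th dose, 4 doses have been given. Superposition: Cmin = C₀·(f + f² + … + f^4).
≈ 13.000 × (0.2500 + 0.0625 + 0.0156 + 0.0039) ≈ 13.000 × 0.3320 ≈ 4.316 μg/mL.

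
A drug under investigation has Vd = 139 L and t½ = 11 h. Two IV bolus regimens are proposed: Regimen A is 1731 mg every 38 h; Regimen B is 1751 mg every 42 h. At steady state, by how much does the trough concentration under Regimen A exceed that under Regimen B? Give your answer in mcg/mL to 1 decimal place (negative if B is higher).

0.3 mcg/mL

Regimen A: f = (1/2)^(38/11) ≈ 0.0912; Cmin,ss = (1731/139)·f/(1−f) ≈ 1.250 mcg/mL.
Regimen B: f = (1/2)^(42/11) ≈ 0.0709; Cmin,ss = (1751/139)·f/(1−f) ≈ 0.961 mcg/mL.
Difference ≈ 1.250 − 0.961 ≈ 0.289 mcg/mL.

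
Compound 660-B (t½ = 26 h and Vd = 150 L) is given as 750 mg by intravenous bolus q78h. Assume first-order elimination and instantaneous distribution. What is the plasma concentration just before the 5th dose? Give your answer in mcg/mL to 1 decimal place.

f = (1/2)^(τ/t½) = (1/2)^(78/26) ≈ 0.1250.
C₀ = D/Vd = 750/150 ≈ 5.000 mcg/mL.
Before the 5th dose, 4 doses have been given. Superposition: Cmin = C₀·(f + f² + … + f^4).
≈ 5.000 × (0.1250 + 0.0156 + 0.0020 + 0.0002) ≈ 5.000 × 0.1428 ≈ 0.714 mcg/mL.

0.7 mcg/mL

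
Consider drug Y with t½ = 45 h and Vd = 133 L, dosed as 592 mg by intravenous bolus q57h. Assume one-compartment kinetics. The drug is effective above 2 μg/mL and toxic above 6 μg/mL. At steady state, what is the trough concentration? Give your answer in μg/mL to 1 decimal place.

3.2 μg/mL

τ/t½ = 57/45 ≈ 1.2667, so fraction remaining f = (1/2)^(57/45) ≈ 0.4156.
Accumulation ratio R = 1/(1 − f) ≈ 1/0.5844 ≈ 1.7112.
Each bolus raises the concentration by D/Vd = 592/133 ≈ 4.451 μg/mL.
Cmax,ss = C₀/(1 − f) ≈ 4.451/0.5844 ≈ 7.616 μg/mL.
Steady-state trough Cmin,ss = Cmax,ss·f ≈ 7.616 × 0.4156 ≈ 3.165 μg/mL.
Trough 3.2 μg/mL vs MEC 2 μg/mL: adequate.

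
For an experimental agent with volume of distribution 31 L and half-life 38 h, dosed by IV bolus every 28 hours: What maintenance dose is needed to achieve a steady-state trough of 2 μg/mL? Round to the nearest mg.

τ/t½ = 28/38 ≈ 0.73684, so f = (1/2)^(28/38) ≈ 0.600051.
Cmin,ss = (D/Vd)·f/(1−f), so D = Cmin,ss·Vd·(1−f)/f.
D = 2 × 31 × (1−f)/f ≈ 2 × 31 × 0.66653 ≈ 41.32 mg.

41 mg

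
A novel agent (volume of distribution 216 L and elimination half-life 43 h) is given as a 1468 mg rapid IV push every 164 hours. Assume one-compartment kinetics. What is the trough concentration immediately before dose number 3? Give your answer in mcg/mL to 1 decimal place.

f = (1/2)^(τ/t½) = (1/2)^(164/43) ≈ 0.0711.
C₀ = D/Vd = 1468/216 ≈ 6.796 mcg/mL.
Before the 3rd dose, 2 doses have been given. Superposition: Cmin = C₀·(f + f²).
≈ 6.796 × (0.0711 + 0.0051) ≈ 6.796 × 0.0762 ≈ 0.518 mcg/mL.

0.5 mcg/mL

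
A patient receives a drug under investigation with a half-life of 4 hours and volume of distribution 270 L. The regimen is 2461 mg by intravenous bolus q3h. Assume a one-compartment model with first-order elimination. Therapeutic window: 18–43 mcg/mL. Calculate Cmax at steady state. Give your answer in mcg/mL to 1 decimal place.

22.5 mcg/mL

Over one 3-h interval, 3/4 ≈ 0.75 half-lives elapse, leaving f ≈ 0.5946 of each dose.
At steady state, accumulation factor R = 1/(1 − e^(−kτ)) ≈ 2.4667.
Single-dose peak C₀ = D/Vd = 2461/270 ≈ 9.115 mcg/mL.
Steady-state peak Cmax,ss = C₀·R ≈ 9.115 × 2.4667 ≈ 22.484 mcg/mL.
Peak 22.5 mcg/mL vs MTC 43 mcg/mL: below toxic threshold.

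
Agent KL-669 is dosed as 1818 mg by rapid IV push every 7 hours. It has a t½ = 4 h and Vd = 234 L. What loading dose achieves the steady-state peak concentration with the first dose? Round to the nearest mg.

f = (1/2)^(7/4) ≈ 0.297302; accumulation ratio R = 1/(1−f) ≈ 1.42309.
Loading dose to hit Cmax,ss on first dose: D_load = D_maint·R ≈ 1818 × 1.42309 ≈ 2587.18 mg.

2587 mg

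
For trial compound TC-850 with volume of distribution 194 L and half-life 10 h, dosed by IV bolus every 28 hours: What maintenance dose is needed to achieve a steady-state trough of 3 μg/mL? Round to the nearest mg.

τ/t½ = 28/10 ≈ 2.8, so f = (1/2)^(28/10) ≈ 0.143587.
Cmin,ss = (D/Vd)·f/(1−f), so D = Cmin,ss·Vd·(1−f)/f.
D = 3 × 194 × (1−f)/f ≈ 3 × 194 × 5.96442 ≈ 3471.29 mg.

3471 mg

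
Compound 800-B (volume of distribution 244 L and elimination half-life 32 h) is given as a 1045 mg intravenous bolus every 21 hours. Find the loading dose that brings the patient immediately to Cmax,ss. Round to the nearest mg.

f = (1/2)^(21/32) ≈ 0.634525; accumulation ratio R = 1/(1−f) ≈ 2.73617.
Loading dose to hit Cmax,ss on first dose: D_load = D_maint·R ≈ 1045 × 2.73617 ≈ 2859.30 mg.

2859 mg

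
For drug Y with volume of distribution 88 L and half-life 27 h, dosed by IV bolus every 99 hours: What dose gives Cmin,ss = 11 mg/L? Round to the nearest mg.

τ/t½ = 99/27 ≈ 3.6667, so f = (1/2)^(99/27) ≈ 0.078745.
Cmin,ss = (D/Vd)·f/(1−f), so D = Cmin,ss·Vd·(1−f)/f.
D = 11 × 88 × (1−f)/f ≈ 11 × 88 × 11.69922 ≈ 11324.84 mg.

11325 mg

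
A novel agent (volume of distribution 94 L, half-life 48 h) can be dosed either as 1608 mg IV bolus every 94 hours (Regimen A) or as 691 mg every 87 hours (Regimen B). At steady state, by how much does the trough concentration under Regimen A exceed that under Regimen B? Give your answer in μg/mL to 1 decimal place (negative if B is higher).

3.0 μg/mL

Regimen A: f = (1/2)^(94/48) ≈ 0.2573; Cmin,ss = (1608/94)·f/(1−f) ≈ 5.926 μg/mL.
Regimen B: f = (1/2)^(87/48) ≈ 0.2847; Cmin,ss = (691/94)·f/(1−f) ≈ 2.926 μg/mL.
Difference ≈ 5.926 − 2.926 ≈ 3.000 μg/mL.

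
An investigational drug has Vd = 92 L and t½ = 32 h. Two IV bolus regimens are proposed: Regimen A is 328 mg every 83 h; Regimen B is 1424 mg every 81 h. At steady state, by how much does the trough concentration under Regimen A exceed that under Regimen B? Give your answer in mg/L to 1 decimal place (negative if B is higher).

Regimen A: f = (1/2)^(83/32) ≈ 0.1657; Cmin,ss = (328/92)·f/(1−f) ≈ 0.708 mg/L.
Regimen B: f = (1/2)^(81/32) ≈ 0.1730; Cmin,ss = (1424/92)·f/(1−f) ≈ 3.238 mg/L.
Difference ≈ 0.708 − 3.238 ≈ -2.530 mg/L.

-2.5 mg/L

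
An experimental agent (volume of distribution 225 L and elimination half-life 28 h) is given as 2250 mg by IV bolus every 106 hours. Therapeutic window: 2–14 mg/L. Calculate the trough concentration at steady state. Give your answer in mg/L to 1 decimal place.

0.8 mg/L

τ/t½ = 106/28 ≈ 3.7857, so fraction remaining f = (1/2)^(106/28) ≈ 0.0725.
At steady state, accumulation factor R = 1/(1 − e^(−kτ)) ≈ 1.0782.
Single-dose peak C₀ = D/Vd = 2250/225 ≈ 10.000 mg/L.
Cmax,ss = C₀/(1 − f) ≈ 10.000/0.9275 ≈ 10.782 mg/L.
One interval later, Cmin,ss = Cmax,ss·e^(−kτ) ≈ 10.782 × 0.0725 ≈ 0.782 mg/L.
Trough 0.8 mg/L vs MEC 2 mg/L: subtherapeutic.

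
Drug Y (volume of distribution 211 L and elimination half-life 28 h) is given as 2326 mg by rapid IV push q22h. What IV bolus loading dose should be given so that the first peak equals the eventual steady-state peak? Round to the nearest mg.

f = (1/2)^(22/28) ≈ 0.580065; accumulation ratio R = 1/(1−f) ≈ 2.38132.
Loading dose to hit Cmax,ss on first dose: D_load = D_maint·R ≈ 2326 × 2.38132 ≈ 5538.95 mg.

5539 mg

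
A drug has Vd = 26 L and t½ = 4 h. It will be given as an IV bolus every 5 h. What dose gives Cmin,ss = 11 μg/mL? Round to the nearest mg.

394 mg

τ/t½ = 5/4 ≈ 1.25, so f = (1/2)^(5/4) ≈ 0.420448.
Cmin,ss = (D/Vd)·f/(1−f), so D = Cmin,ss·Vd·(1−f)/f.
D = 11 × 26 × (1−f)/f ≈ 11 × 26 × 1.37842 ≈ 394.23 mg.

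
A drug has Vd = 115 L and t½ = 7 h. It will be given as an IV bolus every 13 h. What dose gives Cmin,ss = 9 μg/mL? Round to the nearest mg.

τ/t½ = 13/7 ≈ 1.8571, so f = (1/2)^(13/7) ≈ 0.276022.
Cmin,ss = (D/Vd)·f/(1−f), so D = Cmin,ss·Vd·(1−f)/f.
D = 9 × 115 × (1−f)/f ≈ 9 × 115 × 2.62290 ≈ 2714.70 mg.

2715 mg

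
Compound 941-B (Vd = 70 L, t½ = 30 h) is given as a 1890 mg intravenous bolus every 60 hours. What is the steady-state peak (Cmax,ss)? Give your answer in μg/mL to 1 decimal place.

τ = 60 h = 2 half-lives, so f = (1/2)^2 = 0.25.
At steady state, R = 1/(1 − 0.25) = 4/3.
Single-dose peak C₀ = D/Vd = 1890/70 = 27 μg/mL.
Steady-state peak Cmax,ss = C₀·R = 27 × 4/3 ≈ 36.000 μg/mL.

36.0 μg/mL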